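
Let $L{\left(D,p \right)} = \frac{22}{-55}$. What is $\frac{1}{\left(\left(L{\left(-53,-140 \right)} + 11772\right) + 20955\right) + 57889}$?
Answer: $\frac{5}{453078} \approx 1.1036 \cdot 10^{-5}$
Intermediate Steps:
$L{\left(D,p \right)} = - \frac{2}{5}$ ($L{\left(D,p \right)} = 22 \left(- \frac{1}{55}\right) = - \frac{2}{5}$)
$\frac{1}{\left(\left(L{\left(-53,-140 \right)} + 11772\right) + 20955\right) + 57889} = \frac{1}{\left(\left(- \frac{2}{5} + 11772\right) + 20955\right) + 57889} = \frac{1}{\left(\frac{58858}{5} + 20955\right) + 57889} = \frac{1}{\frac{163633}{5} + 57889} = \frac{1}{\frac{453078}{5}} = \frac{5}{453078}$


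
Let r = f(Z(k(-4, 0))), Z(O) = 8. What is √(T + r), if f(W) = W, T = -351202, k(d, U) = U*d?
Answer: I*√351194 ≈ 592.62*I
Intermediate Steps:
r = 8
√(T + r) = √(-351202 + 8) = √(-351194) = I*√351194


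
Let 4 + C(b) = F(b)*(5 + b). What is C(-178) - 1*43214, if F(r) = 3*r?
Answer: 49164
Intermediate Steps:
C(b) = -4 + 3*b*(5 + b) (C(b) = -4 + (3*b)*(5 + b) = -4 + 3*b*(5 + b))
C(-178) - 1*43214 = (-4 + 3*(-178)² + 15*(-178)) - 1*43214 = (-4 + 3*31684 - 2670) - 43214 = (-4 + 95052 - 2670) - 43214 = 92378 - 43214 = 49164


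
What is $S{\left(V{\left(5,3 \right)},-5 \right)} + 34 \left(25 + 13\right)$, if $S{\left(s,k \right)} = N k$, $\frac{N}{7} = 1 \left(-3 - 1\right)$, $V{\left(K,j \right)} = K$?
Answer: $1432$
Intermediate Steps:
$N = -28$ ($N = 7 \cdot 1 \left(-3 - 1\right) = 7 \cdot 1 \left(-4\right) = 7 \left(-4\right) = -28$)
$S{\left(s,k \right)} = - 28 k$
$S{\left(V{\left(5,3 \right)},-5 \right)} + 34 \left(25 + 13\right) = \left(-28\right) \left(-5\right) + 34 \left(25 + 13\right) = 140 + 34 \cdot 38 = 140 + 1292 = 1432$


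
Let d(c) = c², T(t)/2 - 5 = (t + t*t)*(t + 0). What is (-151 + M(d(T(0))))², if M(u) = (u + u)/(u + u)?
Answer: 22500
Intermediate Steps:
T(t) = 10 + 2*t*(t + t²) (T(t) = 10 + 2*((t + t*t)*(t + 0)) = 10 + 2*((t + t²)*t) = 10 + 2*(t*(t + t²)) = 10 + 2*t*(t + t²))
M(u) = 1 (M(u) = (2*u)/((2*u)) = (2*u)*(1/(2*u)) = 1)
(-151 + M(d(T(0))))² = (-151 + 1)² = (-150)² = 22500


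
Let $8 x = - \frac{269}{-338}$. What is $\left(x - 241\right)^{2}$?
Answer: $\frac{424315446025}{7311616} \approx 58033.0$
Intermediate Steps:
$x = \frac{269}{2704}$ ($x = \frac{\left(-269\right) \frac{1}{-338}}{8} = \frac{\left(-269\right) \left(- \frac{1}{338}\right)}{8} = \frac{1}{8} \cdot \frac{269}{338} = \frac{269}{2704} \approx 0.099482$)
$\left(x - 241\right)^{2} = \left(\frac{269}{2704} - 241\right)^{2} = \left(- \frac{651395}{2704}\right)^{2} = \frac{424315446025}{7311616}$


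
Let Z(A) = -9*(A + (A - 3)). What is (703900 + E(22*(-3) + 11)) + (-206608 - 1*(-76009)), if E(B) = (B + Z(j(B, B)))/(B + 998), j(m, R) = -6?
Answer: 540622923/943 ≈ 5.7330e+5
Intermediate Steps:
Z(A) = 27 - 18*A (Z(A) = -9*(A + (-3 + A)) = -9*(-3 + 2*A) = 27 - 18*A)
E(B) = (135 + B)/(998 + B) (E(B) = (B + (27 - 18*(-6)))/(B + 998) = (B + (27 + 108))/(998 + B) = (B + 135)/(998 + B) = (135 + B)/(998 + B))
(703900 + E(22*(-3) + 11)) + (-206608 - 1*(-76009)) = (703900 + (135 + (22*(-3) + 11))/(998 + (22*(-3) + 11))) + (-206608 - 1*(-76009)) = (703900 + (135 + (-66 + 11))/(998 + (-66 + 11))) + (-206608 + 76009) = (703900 + (135 - 55)/(998 - 55)) - 130599 = (703900 + 80/943) - 130599 = 663777780/943 - 130599 = 540622923/943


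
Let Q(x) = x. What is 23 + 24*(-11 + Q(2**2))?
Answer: -145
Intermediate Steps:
23 + 24*(-11 + Q(2**2)) = 23 + 24*(-11 + 2**2) = 23 + 24*(-11 + 4) = 23 + 24*(-7) = 23 - 168 = -145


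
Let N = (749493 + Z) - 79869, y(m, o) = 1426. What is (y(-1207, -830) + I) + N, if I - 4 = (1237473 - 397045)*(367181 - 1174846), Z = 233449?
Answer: -678783376117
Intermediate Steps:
N = 903073 (N = (749493 + 233449) - 79869 = 982942 - 79869 = 903073)
I = -678784280616 (I = 4 + (1237473 - 397045)*(367181 - 1174846) = 4 + 840428*(-807665) = 4 - 678784280620 = -678784280616)
(y(-1207, -830) + I) + N = (1426 - 678784280616) + 903073 = -678784279190 + 903073 = -678783376117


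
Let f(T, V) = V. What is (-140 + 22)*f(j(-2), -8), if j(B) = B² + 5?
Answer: 944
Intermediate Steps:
j(B) = 5 + B²
(-140 + 22)*f(j(-2), -8) = (-140 + 22)*(-8) = -118*(-8) = 944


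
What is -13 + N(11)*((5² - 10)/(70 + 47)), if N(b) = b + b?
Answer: -397/39 ≈ -10.179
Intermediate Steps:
N(b) = 2*b
-13 + N(11)*((5² - 10)/(70 + 47)) = -13 + (2*11)*((5² - 10)/(70 + 47)) = -13 + 22*((25 - 10)/117) = -13 + 22*(15*(1/117)) = -13 + 22*(5/39) = -13 + 110/39 = -397/39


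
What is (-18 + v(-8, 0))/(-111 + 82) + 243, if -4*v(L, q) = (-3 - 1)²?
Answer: 7069/29 ≈ 243.76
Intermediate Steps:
v(L, q) = -4 (v(L, q) = -(-3 - 1)²/4 = -¼*(-4)² = -¼*16 = -4)
(-18 + v(-8, 0))/(-111 + 82) + 243 = (-18 - 4)/(-111 + 82) + 243 = -22/(-29) + 243 = -22*(-1/29) + 243 = 22/29 + 243 = 7069/29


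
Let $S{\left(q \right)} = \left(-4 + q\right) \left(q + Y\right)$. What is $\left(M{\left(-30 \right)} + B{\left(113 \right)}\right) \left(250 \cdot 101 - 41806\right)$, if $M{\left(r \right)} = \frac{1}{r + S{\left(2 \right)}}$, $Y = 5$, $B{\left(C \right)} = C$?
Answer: $- \frac{20574969}{11} \approx -1.8705 \cdot 10^{6}$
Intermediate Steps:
$S{\left(q \right)} = \left(-4 + q\right) \left(5 + q\right)$ ($S{\left(q \right)} = \left(-4 + q\right) \left(q + 5\right) = \left(-4 + q\right) \left(5 + q\right)$)
$M{\left(r \right)} = \frac{1}{-14 + r}$ ($M{\left(r \right)} = \frac{1}{r + \left(-20 + 2 + 2^{2}\right)} = \frac{1}{r + \left(-20 + 2 + 4\right)} = \frac{1}{r - 14} = \frac{1}{-14 + r}$)
$\left(M{\left(-30 \right)} + B{\left(113 \right)}\right) \left(250 \cdot 101 - 41806\right) = \left(\frac{1}{-14 - 30} + 113\right) \left(250 \cdot 101 - 41806\right) = \left(\frac{1}{-44} + 113\right) \left(25250 - 41806\right) = \left(- \frac{1}{44} + 113\right) \left(-16556\right) = \frac{4971}{44} \left(-16556\right) = - \frac{20574969}{11}$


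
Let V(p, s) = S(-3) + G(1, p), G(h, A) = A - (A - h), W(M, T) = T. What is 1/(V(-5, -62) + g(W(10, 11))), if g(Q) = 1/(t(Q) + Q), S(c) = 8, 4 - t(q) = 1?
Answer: 14/127 ≈ 0.11024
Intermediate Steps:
t(q) = 3 (t(q) = 4 - 1*1 = 4 - 1 = 3)
G(h, A) = h (G(h, A) = A + (h - A) = h)
g(Q) = 1/(3 + Q)
V(p, s) = 9 (V(p, s) = 8 + 1 = 9)
1/(V(-5, -62) + g(W(10, 11))) = 1/(9 + 1/(3 + 11)) = 1/(9 + 1/14) = 1/(127/14) = 14/127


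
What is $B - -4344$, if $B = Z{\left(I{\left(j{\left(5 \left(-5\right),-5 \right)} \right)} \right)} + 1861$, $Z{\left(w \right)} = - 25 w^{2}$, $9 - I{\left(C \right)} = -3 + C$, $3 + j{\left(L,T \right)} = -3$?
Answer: $-1895$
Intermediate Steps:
$j{\left(L,T \right)} = -6$ ($j{\left(L,T \right)} = -3 - 3 = -6$)
$I{\left(C \right)} = 12 - C$ ($I{\left(C \right)} = 9 - \left(-3 + C\right) = 12 - C$)
$B = -6239$ ($B = - 25 \left(12 - -6\right)^{2} + 1861 = - 25 \left(12 + 6\right)^{2} + 1861 = - 25 \cdot 18^{2} + 1861 = \left(-25\right) 324 + 1861 = -8100 + 1861 = -6239$)
$B - -4344 = -6239 - -4344 = -6239 + 4344 = -1895$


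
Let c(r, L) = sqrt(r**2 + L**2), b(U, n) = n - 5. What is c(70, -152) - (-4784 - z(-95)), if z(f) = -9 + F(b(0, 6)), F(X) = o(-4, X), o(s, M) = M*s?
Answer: 4771 + 2*sqrt(7001) ≈ 4938.3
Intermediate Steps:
b(U, n) = -5 + n
F(X) = -4*X (F(X) = X*(-4) = -4*X)
z(f) = -13 (z(f) = -9 - 4*(-5 + 6) = -9 - 4*1 = -9 - 4 = -13)
c(r, L) = sqrt(L**2 + r**2)
c(70, -152) - (-4784 - z(-95)) = sqrt((-152)**2 + 70**2) - (-4784 - 1*(-13)) = sqrt(23104 + 4900) - (-4784 + 13) = sqrt(28004) - 1*(-4771) = 2*sqrt(7001) + 4771 = 4771 + 2*sqrt(7001)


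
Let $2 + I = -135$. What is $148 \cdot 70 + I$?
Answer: $10223$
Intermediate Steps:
$I = -137$ ($I = -2 - 135 = -137$)
$148 \cdot 70 + I = 148 \cdot 70 - 137 = 10360 - 137 = 10223$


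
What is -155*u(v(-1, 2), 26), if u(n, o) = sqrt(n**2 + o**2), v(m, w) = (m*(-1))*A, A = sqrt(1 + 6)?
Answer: -155*sqrt(683) ≈ -4050.8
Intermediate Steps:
A = sqrt(7) ≈ 2.6458
v(m, w) = -m*sqrt(7) (v(m, w) = (m*(-1))*sqrt(7) = (-m)*sqrt(7) = -m*sqrt(7))
-155*u(v(-1, 2), 26) = -155*sqrt((-1*(-1)*sqrt(7))**2 + 26**2) = -155*sqrt((sqrt(7))**2 + 676) = -155*sqrt(7 + 676) = -155*sqrt(683)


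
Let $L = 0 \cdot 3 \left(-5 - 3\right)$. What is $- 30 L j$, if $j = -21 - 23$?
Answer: $0$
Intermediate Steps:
$L = 0$ ($L = 0 \left(-8\right) = 0$)
$j = -44$ ($j = -21 - 23 = -44$)
$- 30 L j = \left(-30\right) 0 \left(-44\right) = 0 \left(-44\right) = 0$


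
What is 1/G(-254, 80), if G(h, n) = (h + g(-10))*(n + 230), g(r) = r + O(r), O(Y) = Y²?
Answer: -1/50840 ≈ -1.9670e-5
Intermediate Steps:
g(r) = r + r²
G(h, n) = (90 + h)*(230 + n) (G(h, n) = (h - 10*(1 - 10))*(n + 230) = (h - 10*(-9))*(230 + n) = (h + 90)*(230 + n) = (90 + h)*(230 + n))
1/G(-254, 80) = 1/(20700 + 90*80 + 230*(-254) - 254*80) = 1/(20700 + 7200 - 58420 - 20320) = 1/(-50840) = -1/50840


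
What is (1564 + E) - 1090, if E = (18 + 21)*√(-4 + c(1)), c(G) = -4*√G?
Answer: 474 + 78*I*√2 ≈ 474.0 + 110.31*I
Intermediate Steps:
E = 78*I*√2 (E = (18 + 21)*√(-4 - 4*√1) = 39*√(-4 - 4*1) = 39*√(-4 - 4) = 39*√(-8) = 39*(2*I*√2) = 78*I*√2 ≈ 110.31*I)
(1564 + E) - 1090 = (1564 + 78*I*√2) - 1090 = 474 + 78*I*√2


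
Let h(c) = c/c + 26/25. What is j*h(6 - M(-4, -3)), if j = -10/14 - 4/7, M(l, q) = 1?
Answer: -459/175 ≈ -2.6229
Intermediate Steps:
h(c) = 51/25 (h(c) = 1 + 26*(1/25) = 1 + 26/25 = 51/25)
j = -9/7 (j = -10*1/14 - 4*⅐ = -5/7 - 4/7 = -9/7 ≈ -1.2857)
j*h(6 - M(-4, -3)) = -9/7*51/25 = -459/175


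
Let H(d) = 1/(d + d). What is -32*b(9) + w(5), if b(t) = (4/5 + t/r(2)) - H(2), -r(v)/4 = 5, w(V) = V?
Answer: 9/5 ≈ 1.8000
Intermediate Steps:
H(d) = 1/(2*d)
r(v) = -20 (r(v) = -4*5 = -20)
b(t) = 11/20 - t/20 (b(t) = (4/5 + t/(-20)) - 1/(2*2) = (4*(⅕) + t*(-1/20)) - 1/(2*2) = (⅘ - t/20) - 1*¼ = (⅘ - t/20) - ¼ = 11/20 - t/20)
-32*b(9) + w(5) = -32*(11/20 - 1/20*9) + 5 = -32*(11/20 - 9/20) + 5 = -32*⅒ + 5 = -16/5 + 5 = 9/5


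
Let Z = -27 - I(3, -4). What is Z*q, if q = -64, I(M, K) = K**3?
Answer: -2368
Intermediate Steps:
Z = 37 (Z = -27 - 1*(-4)**3 = -27 - 1*(-64) = -27 + 64 = 37)
Z*q = 37*(-64) = -2368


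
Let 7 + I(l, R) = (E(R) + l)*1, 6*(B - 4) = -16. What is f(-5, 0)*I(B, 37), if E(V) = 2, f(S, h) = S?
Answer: 55/3 ≈ 18.333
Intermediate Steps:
B = 4/3 (B = 4 + (⅙)*(-16) = 4 - 8/3 = 4/3 ≈ 1.3333)
I(l, R) = -5 + l (I(l, R) = -7 + (2 + l)*1 = -7 + (2 + l) = -5 + l)
f(-5, 0)*I(B, 37) = -5*(-5 + 4/3) = -5*(-11/3) = 55/3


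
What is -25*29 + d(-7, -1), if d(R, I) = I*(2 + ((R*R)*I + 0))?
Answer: -678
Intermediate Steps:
d(R, I) = I*(2 + I*R²) (d(R, I) = I*(2 + (R²*I + 0)) = I*(2 + (I*R² + 0)) = I*(2 + I*R²))
-25*29 + d(-7, -1) = -25*29 - (2 - 1*(-7)²) = -725 - (2 - 1*49) = -725 - (2 - 49) = -725 - 1*(-47) = -725 + 47 = -678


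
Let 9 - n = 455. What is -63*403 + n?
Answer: -25835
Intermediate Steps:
n = -446 (n = 9 - 1*455 = 9 - 455 = -446)
-63*403 + n = -63*403 - 446 = -25389 - 446 = -25835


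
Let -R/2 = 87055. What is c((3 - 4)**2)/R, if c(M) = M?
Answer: -1/174110 ≈ -5.7435e-6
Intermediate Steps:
R = -174110 (R = -2*87055 = -174110)
c((3 - 4)**2)/R = (3 - 4)**2/(-174110) = (-1)**2*(-1/174110) = 1*(-1/174110) = -1/174110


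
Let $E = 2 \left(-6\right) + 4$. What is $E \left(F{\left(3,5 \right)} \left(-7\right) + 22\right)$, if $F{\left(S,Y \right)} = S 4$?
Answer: $496$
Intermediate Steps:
$F{\left(S,Y \right)} = 4 S$
$E = -8$ ($E = -12 + 4 = -8$)
$E \left(F{\left(3,5 \right)} \left(-7\right) + 22\right) = - 8 \left(4 \cdot 3 \left(-7\right) + 22\right) = - 8 \left(12 \left(-7\right) + 22\right) = - 8 \left(-84 + 22\right) = \left(-8\right) \left(-62\right) = 496$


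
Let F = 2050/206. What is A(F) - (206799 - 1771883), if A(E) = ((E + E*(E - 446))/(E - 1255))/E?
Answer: 20070641697/12824 ≈ 1.5651e+6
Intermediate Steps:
F = 1025/103 (F = 2050*(1/206) = 1025/103 ≈ 9.9515)
A(E) = (E + E*(-446 + E))/(E*(-1255 + E)) (A(E) = ((E + E*(-446 + E))/(-1255 + E))/E = (E + E*(-446 + E))/(E*(-1255 + E)))
A(F) - (206799 - 1771883) = (-445 + 1025/103)/(-1255 + 1025/103) - (206799 - 1771883) = -44810/103/(-128240/103) - 1*(-1565084) = -103/128240*(-44810/103) + 1565084 = 4481/12824 + 1565084 = 20070641697/12824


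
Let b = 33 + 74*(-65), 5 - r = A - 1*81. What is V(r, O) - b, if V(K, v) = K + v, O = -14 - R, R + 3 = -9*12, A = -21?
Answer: 4981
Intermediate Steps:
R = -111 (R = -3 - 9*12 = -3 - 108 = -111)
r = 107 (r = 5 - (-21 - 1*81) = 5 - (-21 - 81) = 5 - 1*(-102) = 5 + 102 = 107)
b = -4777 (b = 33 - 4810 = -4777)
O = 97 (O = -14 - 1*(-111) = -14 + 111 = 97)
V(r, O) - b = (107 + 97) - 1*(-4777) = 204 + 4777 = 4981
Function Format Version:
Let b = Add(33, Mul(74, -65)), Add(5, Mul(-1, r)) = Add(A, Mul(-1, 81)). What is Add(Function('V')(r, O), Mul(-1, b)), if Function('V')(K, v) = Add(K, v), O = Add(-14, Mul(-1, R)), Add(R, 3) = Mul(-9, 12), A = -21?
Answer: 4981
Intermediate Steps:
R = -111 (R = Add(-3, Mul(-9, 12)) = Add(-3, -108) = -111)
r = 107 (r = Add(5, Mul(-1, Add(-21, Mul(-1, 81)))) = Add(5, Mul(-1, Add(-21, -81))) = Add(5, Mul(-1, -102)) = Add(5, 102) = 107)
b = -4777 (b = Add(33, -4810) = -4777)
O = 97 (O = Add(-14, Mul(-1, -111)) = Add(-14, 111) = 97)
Add(Function('V')(r, O), Mul(-1, b)) = Add(Add(107, 97), Mul(-1, -4777)) = Add(204, 4777) = 4981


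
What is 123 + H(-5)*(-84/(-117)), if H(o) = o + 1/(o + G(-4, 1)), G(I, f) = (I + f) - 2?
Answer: 7757/65 ≈ 119.34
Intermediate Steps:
G(I, f) = -2 + I + f
H(o) = o + 1/(-5 + o) (H(o) = o + 1/(o + (-2 - 4 + 1)) = o + 1/(o - 5) = o + 1/(-5 + o))
123 + H(-5)*(-84/(-117)) = 123 + ((1 + (-5)**2 - 5*(-5))/(-5 - 5))*(-84/(-117)) = 123 + ((1 + 25 + 25)/(-10))*(-84*(-1/117)) = 123 - 1/10*51*(28/39) = 123 - 51/10*28/39 = 123 - 238/65 = 7757/65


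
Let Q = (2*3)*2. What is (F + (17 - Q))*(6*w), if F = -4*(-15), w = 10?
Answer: 3900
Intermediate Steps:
F = 60
Q = 12 (Q = 6*2 = 12)
(F + (17 - Q))*(6*w) = (60 + (17 - 1*12))*(6*10) = (60 + (17 - 12))*60 = (60 + 5)*60 = 65*60 = 3900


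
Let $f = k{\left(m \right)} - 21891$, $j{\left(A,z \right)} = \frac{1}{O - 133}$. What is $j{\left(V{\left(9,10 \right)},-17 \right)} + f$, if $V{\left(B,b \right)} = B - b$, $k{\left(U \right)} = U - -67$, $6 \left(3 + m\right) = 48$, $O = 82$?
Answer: $- \frac{1112770}{51} \approx -21819.0$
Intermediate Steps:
$m = 5$ ($m = -3 + \frac{1}{6} \cdot 48 = -3 + 8 = 5$)
$k{\left(U \right)} = 67 + U$ ($k{\left(U \right)} = U + 67 = 67 + U$)
$j{\left(A,z \right)} = - \frac{1}{51}$ ($j{\left(A,z \right)} = \frac{1}{82 - 133} = \frac{1}{-51} = - \frac{1}{51}$)
$f = -21819$ ($f = \left(67 + 5\right) - 21891 = 72 - 21891 = -21819$)
$j{\left(V{\left(9,10 \right)},-17 \right)} + f = - \frac{1}{51} - 21819 = - \frac{1112770}{51}$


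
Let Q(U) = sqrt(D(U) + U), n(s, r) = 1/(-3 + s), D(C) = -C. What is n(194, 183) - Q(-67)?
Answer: 1/191 ≈ 0.0052356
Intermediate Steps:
Q(U) = 0 (Q(U) = sqrt(-U + U) = sqrt(0) = 0)
n(194, 183) - Q(-67) = 1/(-3 + 194) - 1*0 = 1/191 + 0 = 1/191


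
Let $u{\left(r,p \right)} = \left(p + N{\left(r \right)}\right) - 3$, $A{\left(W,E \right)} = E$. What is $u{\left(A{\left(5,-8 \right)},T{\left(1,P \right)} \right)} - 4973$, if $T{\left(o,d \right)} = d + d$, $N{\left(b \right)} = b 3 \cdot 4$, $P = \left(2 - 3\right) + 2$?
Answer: $-5070$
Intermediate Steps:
$P = 1$ ($P = -1 + 2 = 1$)
$N{\left(b \right)} = 12 b$ ($N{\left(b \right)} = 3 b 4 = 12 b$)
$T{\left(o,d \right)} = 2 d$
$u{\left(r,p \right)} = -3 + p + 12 r$ ($u{\left(r,p \right)} = \left(p + 12 r\right) - 3 = -3 + p + 12 r$)
$u{\left(A{\left(5,-8 \right)},T{\left(1,P \right)} \right)} - 4973 = \left(-3 + 2 \cdot 1 + 12 \left(-8\right)\right) - 4973 = \left(-3 + 2 - 96\right) - 4973 = -97 - 4973 = -5070$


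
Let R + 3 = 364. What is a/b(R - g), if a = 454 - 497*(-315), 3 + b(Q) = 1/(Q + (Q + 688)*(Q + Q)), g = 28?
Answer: -106816205871/2040956 ≈ -52336.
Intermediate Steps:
R = 361 (R = -3 + 364 = 361)
b(Q) = -3 + 1/(Q + 2*Q*(688 + Q)) (b(Q) = -3 + 1/(Q + (Q + 688)*(Q + Q)) = -3 + 1/(Q + (688 + Q)*(2*Q)) = -3 + 1/(Q + 2*Q*(688 + Q)))
a = 157009 (a = 454 + 156555 = 157009)
a/b(R - g) = 157009/(((1 - 4131*(361 - 1*28) - 6*(361 - 1*28)²)/((361 - 1*28)*(1377 + 2*(361 - 1*28))))) = 157009/(((1 - 4131*(361 - 28) - 6*(361 - 28)²)/((361 - 28)*(1377 + 2*(361 - 28))))) = 157009/(((1 - 4131*333 - 6*333²)/(333*(1377 + 2*333)))) = 157009/(((1 - 1375623 - 6*110889)/(333*(1377 + 666)))) = 157009/(((1/333)*(1 - 1375623 - 665334)/2043)) = 157009/(((1/333)*(1/2043)*(-2040956))) = 157009/(-2040956/680319) = 157009*(-680319/2040956) = -106816205871/2040956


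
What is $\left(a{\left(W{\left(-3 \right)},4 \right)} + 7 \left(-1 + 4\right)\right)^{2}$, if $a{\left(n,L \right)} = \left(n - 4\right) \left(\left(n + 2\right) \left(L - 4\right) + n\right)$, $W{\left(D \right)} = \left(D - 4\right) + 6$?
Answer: $676$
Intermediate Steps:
$W{\left(D \right)} = 2 + D$ ($W{\left(D \right)} = \left(-4 + D\right) + 6 = 2 + D$)
$a{\left(n,L \right)} = \left(-4 + n\right) \left(n + \left(-4 + L\right) \left(2 + n\right)\right)$ ($a{\left(n,L \right)} = \left(-4 + n\right) \left(\left(2 + n\right) \left(-4 + L\right) + n\right) = \left(-4 + n\right) \left(\left(-4 + L\right) \left(2 + n\right) + n\right) = \left(-4 + n\right) \left(n + \left(-4 + L\right) \left(2 + n\right)\right)$)
$\left(a{\left(W{\left(-3 \right)},4 \right)} + 7 \left(-1 + 4\right)\right)^{2} = \left(\left(32 - 32 - 3 \left(2 - 3\right)^{2} + 4 \left(2 - 3\right) + 4 \left(2 - 3\right)^{2} - 8 \left(2 - 3\right)\right) + 7 \left(-1 + 4\right)\right)^{2} = \left(\left(32 - 32 - 3 \left(-1\right)^{2} + 4 \left(-1\right) + 4 \left(-1\right)^{2} - 8 \left(-1\right)\right) + 7 \cdot 3\right)^{2} = \left(\left(32 - 32 - 3 - 4 + 4 \cdot 1 + 8\right) + 21\right)^{2} = \left(\left(32 - 32 - 3 - 4 + 4 + 8\right) + 21\right)^{2} = \left(5 + 21\right)^{2} = 26^{2} = 676$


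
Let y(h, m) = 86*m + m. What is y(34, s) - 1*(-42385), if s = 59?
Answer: 47518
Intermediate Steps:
y(h, m) = 87*m
y(34, s) - 1*(-42385) = 87*59 - 1*(-42385) = 5133 + 42385 = 47518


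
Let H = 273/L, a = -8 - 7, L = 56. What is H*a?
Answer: -585/8 ≈ -73.125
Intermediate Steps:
a = -15
H = 39/8 (H = 273/56 = 273*(1/56) = 39/8 ≈ 4.8750)
H*a = (39/8)*(-15) = -585/8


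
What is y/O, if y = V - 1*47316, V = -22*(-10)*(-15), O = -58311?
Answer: 296/341 ≈ 0.86804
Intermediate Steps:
V = -3300 (V = 220*(-15) = -3300)
y = -50616 (y = -3300 - 1*47316 = -3300 - 47316 = -50616)
y/O = -50616/(-58311) = -50616*(-1/58311) = 296/341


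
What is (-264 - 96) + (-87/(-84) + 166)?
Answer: -5403/28 ≈ -192.96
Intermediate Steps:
(-264 - 96) + (-87/(-84) + 166) = -360 + (-87*(-1/84) + 166) = -360 + (29/28 + 166) = -360 + 4677/28 = -5403/28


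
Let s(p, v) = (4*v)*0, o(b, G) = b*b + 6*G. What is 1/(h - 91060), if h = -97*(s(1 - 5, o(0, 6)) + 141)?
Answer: -1/104737 ≈ -9.5477e-6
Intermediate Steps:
o(b, G) = b² + 6*G
s(p, v) = 0
h = -13677 (h = -97*(0 + 141) = -97*141 = -13677)
1/(h - 91060) = 1/(-13677 - 91060) = 1/(-104737) = -1/104737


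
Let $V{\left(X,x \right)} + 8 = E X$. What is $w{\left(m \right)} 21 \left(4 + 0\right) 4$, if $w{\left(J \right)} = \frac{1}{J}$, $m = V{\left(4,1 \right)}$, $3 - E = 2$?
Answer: $-84$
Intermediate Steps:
$E = 1$ ($E = 3 - 2 = 1$)
$V{\left(X,x \right)} = -8 + X$ ($V{\left(X,x \right)} = -8 + 1 X = -8 + X$)
$m = -4$ ($m = -8 + 4 = -4$)
$w{\left(m \right)} 21 \left(4 + 0\right) 4 = \frac{1}{-4} \cdot 21 \left(4 + 0\right) 4 = \left(- \frac{1}{4}\right) 21 \cdot 4 \cdot 4 = \left(- \frac{21}{4}\right) 16 = -84$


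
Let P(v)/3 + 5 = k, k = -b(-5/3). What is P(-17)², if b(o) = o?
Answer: 100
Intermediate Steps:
k = 5/3 (k = -(-5)/3 = -1*(-5/3) = 5/3 ≈ 1.6667)
P(v) = -10 (P(v) = -15 + 3*(5/3) = -15 + 5 = -10)
P(-17)² = (-10)² = 100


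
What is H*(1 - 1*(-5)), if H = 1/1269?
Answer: 2/423 ≈ 0.0047281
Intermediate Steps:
H = 1/1269 ≈ 0.00078802
H*(1 - 1*(-5)) = (1 - 1*(-5))/1269 = (1 + 5)/1269 = (1/1269)*6 = 2/423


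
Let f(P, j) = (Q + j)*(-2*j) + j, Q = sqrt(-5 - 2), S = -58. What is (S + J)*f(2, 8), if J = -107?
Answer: 19800 + 2640*I*sqrt(7) ≈ 19800.0 + 6984.8*I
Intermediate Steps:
Q = I*sqrt(7) (Q = sqrt(-7) = I*sqrt(7) ≈ 2.6458*I)
f(P, j) = j - 2*j*(j + I*sqrt(7)) (f(P, j) = (I*sqrt(7) + j)*(-2*j) + j = (j + I*sqrt(7))*(-2*j) + j = -2*j*(j + I*sqrt(7)) + j = j - 2*j*(j + I*sqrt(7)))
(S + J)*f(2, 8) = (-58 - 107)*(8*(1 - 2*8 - 2*I*sqrt(7))) = -1320*(1 - 16 - 2*I*sqrt(7)) = -1320*(-15 - 2*I*sqrt(7)) = -165*(-120 - 16*I*sqrt(7)) = 19800 + 2640*I*sqrt(7)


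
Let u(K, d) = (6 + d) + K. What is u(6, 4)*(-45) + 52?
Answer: -668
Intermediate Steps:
u(K, d) = 6 + K + d
u(6, 4)*(-45) + 52 = (6 + 6 + 4)*(-45) + 52 = 16*(-45) + 52 = -720 + 52 = -668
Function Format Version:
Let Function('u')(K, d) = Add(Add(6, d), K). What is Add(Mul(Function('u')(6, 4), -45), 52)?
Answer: -668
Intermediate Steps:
Function('u')(K, d) = Add(6, K, d)
Add(Mul(Function('u')(6, 4), -45), 52) = Add(Mul(Add(6, 6, 4), -45), 52) = Add(Mul(16, -45), 52) = Add(-720, 52) = -668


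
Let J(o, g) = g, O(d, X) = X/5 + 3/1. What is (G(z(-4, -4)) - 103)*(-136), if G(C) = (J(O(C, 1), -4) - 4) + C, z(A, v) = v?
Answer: 15640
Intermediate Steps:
O(d, X) = 3 + X/5 (O(d, X) = X*(⅕) + 3*1 = X/5 + 3 = 3 + X/5)
G(C) = -8 + C (G(C) = (-4 - 4) + C = -8 + C)
(G(z(-4, -4)) - 103)*(-136) = ((-8 - 4) - 103)*(-136) = (-12 - 103)*(-136) = -115*(-136) = 15640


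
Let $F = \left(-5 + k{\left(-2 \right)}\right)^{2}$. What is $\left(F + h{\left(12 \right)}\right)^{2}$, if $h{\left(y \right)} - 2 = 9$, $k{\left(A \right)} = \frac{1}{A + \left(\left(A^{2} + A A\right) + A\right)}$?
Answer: $\frac{288369}{256} \approx 1126.4$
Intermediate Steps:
$k{\left(A \right)} = \frac{1}{2 A + 2 A^{2}}$ ($k{\left(A \right)} = \frac{1}{A + \left(\left(A^{2} + A^{2}\right) + A\right)} = \frac{1}{A + \left(2 A^{2} + A\right)} = \frac{1}{A + \left(A + 2 A^{2}\right)} = \frac{1}{2 A + 2 A^{2}}$)
$h{\left(y \right)} = 11$ ($h{\left(y \right)} = 2 + 9 = 11$)
$F = \frac{361}{16}$ ($F = \left(-5 + \frac{1}{2 \left(-2\right) \left(1 - 2\right)}\right)^{2} = \left(-5 + \frac{1}{2} \left(- \frac{1}{2}\right) \frac{1}{-1}\right)^{2} = \left(-5 + \frac{1}{2} \left(- \frac{1}{2}\right) \left(-1\right)\right)^{2} = \left(-5 + \frac{1}{4}\right)^{2} = \left(- \frac{19}{4}\right)^{2} = \frac{361}{16} \approx 22.563$)
$\left(F + h{\left(12 \right)}\right)^{2} = \left(\frac{361}{16} + 11\right)^{2} = \left(\frac{537}{16}\right)^{2} = \frac{288369}{256}$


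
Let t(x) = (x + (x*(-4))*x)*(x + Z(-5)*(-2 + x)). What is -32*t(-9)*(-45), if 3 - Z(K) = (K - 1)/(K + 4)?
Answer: -11508480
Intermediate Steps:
Z(K) = 3 - (-1 + K)/(4 + K) (Z(K) = 3 - (K - 1)/(K + 4) = 3 - (-1 + K)/(4 + K))
t(x) = (6 - 2*x)*(x - 4*x²) (t(x) = (x + (x*(-4))*x)*(x + ((13 + 2*(-5))/(4 - 5))*(-2 + x)) = (x + (-4*x)*x)*(x + ((13 - 10)/(-1))*(-2 + x)) = (x - 4*x²)*(x + (-1*3)*(-2 + x)) = (x - 4*x²)*(x - 3*(-2 + x)) = (x - 4*x²)*(x + (6 - 3*x)) = (x - 4*x²)*(6 - 2*x) = (6 - 2*x)*(x - 4*x²))
-32*t(-9)*(-45) = -64*(-9)*(3 - 13*(-9) + 4*(-9)²)*(-45) = -64*(-9)*(3 + 117 + 4*81)*(-45) = -64*(-9)*(3 + 117 + 324)*(-45) = -64*(-9)*444*(-45) = -32*(-7992)*(-45) = 255744*(-45) = -11508480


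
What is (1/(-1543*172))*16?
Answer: -4/66349 ≈ -6.0287e-5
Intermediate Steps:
(1/(-1543*172))*16 = -1/1543*1/172*16 = -1/265396*16 = -4/66349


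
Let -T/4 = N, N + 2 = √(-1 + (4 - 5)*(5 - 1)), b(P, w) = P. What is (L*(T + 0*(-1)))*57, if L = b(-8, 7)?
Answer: -3648 + 1824*I*√5 ≈ -3648.0 + 4078.6*I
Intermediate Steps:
L = -8
N = -2 + I*√5 (N = -2 + √(-1 + (4 - 5)*(5 - 1)) = -2 + √(-1 - 1*4) = -2 + √(-1 - 4) = -2 + √(-5) = -2 + I*√5 ≈ -2.0 + 2.2361*I)
T = 8 - 4*I*√5 (T = -4*(-2 + I*√5) = 8 - 4*I*√5 ≈ 8.0 - 8.9443*I)
(L*(T + 0*(-1)))*57 = -8*((8 - 4*I*√5) + 0*(-1))*57 = -8*((8 - 4*I*√5) + 0)*57 = -8*(8 - 4*I*√5)*57 = (-64 + 32*I*√5)*57 = -3648 + 1824*I*√5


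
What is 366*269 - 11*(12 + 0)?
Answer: 98322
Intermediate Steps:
366*269 - 11*(12 + 0) = 98454 - 11*12 = 98454 - 132 = 98322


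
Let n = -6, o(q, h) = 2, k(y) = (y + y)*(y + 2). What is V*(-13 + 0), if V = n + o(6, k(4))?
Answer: 52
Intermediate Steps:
k(y) = 2*y*(2 + y) (k(y) = (2*y)*(2 + y) = 2*y*(2 + y))
V = -4 (V = -6 + 2 = -4)
V*(-13 + 0) = -4*(-13 + 0) = -4*(-13) = 52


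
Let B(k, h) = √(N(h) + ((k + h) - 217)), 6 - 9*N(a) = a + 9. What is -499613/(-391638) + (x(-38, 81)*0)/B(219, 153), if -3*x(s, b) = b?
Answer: 499613/391638 ≈ 1.2757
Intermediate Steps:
x(s, b) = -b/3
N(a) = -⅓ - a/9 (N(a) = ⅔ - (a + 9)/9 = ⅔ - (9 + a)/9 = ⅔ + (-1 - a/9) = -⅓ - a/9)
B(k, h) = √(-652/3 + k + 8*h/9) (B(k, h) = √((-⅓ - h/9) + ((k + h) - 217)) = √((-⅓ - h/9) + ((h + k) - 217)) = √((-⅓ - h/9) + (-217 + h + k)) = √(-652/3 + k + 8*h/9))
-499613/(-391638) + (x(-38, 81)*0)/B(219, 153) = -499613/(-391638) + (-⅓*81*0)/((√(-1956 + 8*153 + 9*219)/3)) = -499613*(-1/391638) + (-27*0)/((√(-1956 + 1224 + 1971)/3)) = 499613/391638 + 0/((√1239/3)) = 499613/391638 + 0*(√1239/413) = 499613/391638 + 0 = 499613/391638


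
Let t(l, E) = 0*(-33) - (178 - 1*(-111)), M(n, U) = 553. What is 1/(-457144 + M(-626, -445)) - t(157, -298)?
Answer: 131954798/456591 ≈ 289.00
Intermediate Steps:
t(l, E) = -289 (t(l, E) = 0 - (178 + 111) = 0 - 1*289 = 0 - 289 = -289)
1/(-457144 + M(-626, -445)) - t(157, -298) = 1/(-457144 + 553) - 1*(-289) = 1/(-456591) + 289 = -1/456591 + 289 = 131954798/456591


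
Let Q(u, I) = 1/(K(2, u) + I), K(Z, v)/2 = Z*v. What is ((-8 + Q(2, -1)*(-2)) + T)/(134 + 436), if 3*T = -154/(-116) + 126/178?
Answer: -824639/61789140 ≈ -0.013346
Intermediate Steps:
K(Z, v) = 2*Z*v (K(Z, v) = 2*(Z*v) = 2*Z*v)
T = 10507/15486 (T = (-154/(-116) + 126/178)/3 = (-154*(-1/116) + 126*(1/178))/3 = (77/58 + 63/89)/3 = (⅓)*(10507/5162) = 10507/15486 ≈ 0.67848)
Q(u, I) = 1/(I + 4*u) (Q(u, I) = 1/(2*2*u + I) = 1/(4*u + I) = 1/(I + 4*u))
((-8 + Q(2, -1)*(-2)) + T)/(134 + 436) = ((-8 - 2/(-1 + 4*2)) + 10507/15486)/(134 + 436) = ((-8 - 2/(-1 + 8)) + 10507/15486)/570 = ((-8 - 2/7) + 10507/15486)*(1/570) = (-58/7 + 10507/15486)*(1/570) = -824639/108402*1/570 = -824639/61789140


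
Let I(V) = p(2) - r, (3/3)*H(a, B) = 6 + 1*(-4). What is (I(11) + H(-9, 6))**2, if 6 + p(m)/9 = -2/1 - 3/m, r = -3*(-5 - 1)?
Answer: 41209/4 ≈ 10302.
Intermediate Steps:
r = 18 (r = -3*(-6) = 18)
p(m) = -72 - 27/m (p(m) = -54 + 9*(-2/1 - 3/m) = -54 + 9*(-2*1 - 3/m) = -54 + 9*(-2 - 3/m) = -54 + (-18 - 27/m) = -72 - 27/m)
H(a, B) = 2 (H(a, B) = 6 + 1*(-4) = 6 - 4 = 2)
I(V) = -207/2 (I(V) = (-72 - 27/2) - 1*18 = (-72 - 27*1/2) - 18 = (-72 - 27/2) - 18 = -171/2 - 18 = -207/2)
(I(11) + H(-9, 6))**2 = (-207/2 + 2)**2 = (-203/2)**2 = 41209/4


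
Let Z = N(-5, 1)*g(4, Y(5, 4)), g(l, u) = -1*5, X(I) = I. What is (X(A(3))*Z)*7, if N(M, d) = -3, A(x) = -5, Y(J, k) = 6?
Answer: -525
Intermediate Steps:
g(l, u) = -5
Z = 15 (Z = -3*(-5) = 15)
(X(A(3))*Z)*7 = -5*15*7 = -75*7 = -525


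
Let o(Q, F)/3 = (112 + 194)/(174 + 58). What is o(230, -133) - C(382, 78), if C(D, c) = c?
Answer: -8589/116 ≈ -74.043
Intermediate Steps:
o(Q, F) = 459/116 (o(Q, F) = 3*((112 + 194)/(174 + 58)) = 3*(306/232) = 3*(306*(1/232)) = 3*(153/116) = 459/116)
o(230, -133) - C(382, 78) = 459/116 - 1*78 = 459/116 - 78 = -8589/116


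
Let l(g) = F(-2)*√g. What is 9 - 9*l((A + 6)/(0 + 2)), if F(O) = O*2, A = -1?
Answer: 9 + 18*√10 ≈ 65.921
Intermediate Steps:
F(O) = 2*O
l(g) = -4*√g (l(g) = (2*(-2))*√g = -4*√g)
9 - 9*l((A + 6)/(0 + 2)) = 9 - (-36)*√((-1 + 6)/(0 + 2)) = 9 - (-36)*√(5/2) = 9 - (-36)*√10/2 = 9 - (-18)*√10 = 9 + 18*√10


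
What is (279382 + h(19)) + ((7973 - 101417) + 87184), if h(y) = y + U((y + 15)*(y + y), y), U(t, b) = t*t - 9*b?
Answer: 1942234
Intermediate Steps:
U(t, b) = t² - 9*b
h(y) = -8*y + 4*y²*(15 + y)² (h(y) = y + (((y + 15)*(y + y))² - 9*y) = y + (((15 + y)*(2*y))² - 9*y) = y + ((2*y*(15 + y))² - 9*y) = y + (4*y²*(15 + y)² - 9*y) = y + (-9*y + 4*y²*(15 + y)²) = -8*y + 4*y²*(15 + y)²)
(279382 + h(19)) + ((7973 - 101417) + 87184) = (279382 + 4*19*(-2 + 19*(15 + 19)²)) + ((7973 - 101417) + 87184) = (279382 + 4*19*(-2 + 19*34²)) + (-93444 + 87184) = (279382 + 4*19*(-2 + 19*1156)) - 6260 = (279382 + 4*19*(-2 + 21964)) - 6260 = (279382 + 4*19*21962) - 6260 = (279382 + 1669112) - 6260 = 1948494 - 6260 = 1942234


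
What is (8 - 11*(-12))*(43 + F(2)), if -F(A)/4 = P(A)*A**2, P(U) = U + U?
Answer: -2940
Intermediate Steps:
P(U) = 2*U
F(A) = -8*A**3 (F(A) = -4*2*A*A**2 = -8*A**3)
(8 - 11*(-12))*(43 + F(2)) = (8 - 11*(-12))*(43 - 8*2**3) = (8 + 132)*(43 - 8*8) = 140*(43 - 64) = 140*(-21) = -2940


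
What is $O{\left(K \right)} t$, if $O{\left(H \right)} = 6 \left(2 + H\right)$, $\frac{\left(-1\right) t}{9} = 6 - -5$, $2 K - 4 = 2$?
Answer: $-2970$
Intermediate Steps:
$K = 3$ ($K = 2 + \frac{1}{2} \cdot 2 = 2 + 1 = 3$)
$t = -99$ ($t = - 9 \left(6 - -5\right) = - 9 \left(6 + 5\right) = \left(-9\right) 11 = -99$)
$O{\left(H \right)} = 12 + 6 H$
$O{\left(K \right)} t = \left(12 + 6 \cdot 3\right) \left(-99\right) = \left(12 + 18\right) \left(-99\right) = 30 \left(-99\right) = -2970$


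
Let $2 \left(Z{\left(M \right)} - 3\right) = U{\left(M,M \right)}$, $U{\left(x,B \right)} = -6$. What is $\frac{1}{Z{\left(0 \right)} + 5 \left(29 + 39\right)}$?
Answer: $\frac{1}{340} \approx 0.0029412$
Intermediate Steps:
$Z{\left(M \right)} = 0$ ($Z{\left(M \right)} = 3 + \frac{1}{2} \left(-6\right) = 3 - 3 = 0$)
$\frac{1}{Z{\left(0 \right)} + 5 \left(29 + 39\right)} = \frac{1}{0 + 5 \left(29 + 39\right)} = \frac{1}{0 + 5 \cdot 68} = \frac{1}{0 + 340} = \frac{1}{340}$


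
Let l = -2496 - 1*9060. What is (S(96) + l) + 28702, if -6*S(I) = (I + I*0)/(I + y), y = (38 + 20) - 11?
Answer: 2451862/143 ≈ 17146.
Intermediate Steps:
y = 47 (y = 58 - 11 = 47)
l = -11556 (l = -2496 - 9060 = -11556)
S(I) = -I/(6*(47 + I)) (S(I) = -(I + I*0)/(6*(I + 47)) = -(I + 0)/(6*(47 + I)) = -I/(6*(47 + I)))
(S(96) + l) + 28702 = (-1*96/(282 + 6*96) - 11556) + 28702 = (-1*96/(282 + 576) - 11556) + 28702 = (-1*96/858 - 11556) + 28702 = (-1*96*1/858 - 11556) + 28702 = (-16/143 - 11556) + 28702 = -1652524/143 + 28702 = 2451862/143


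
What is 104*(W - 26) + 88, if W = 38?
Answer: 1336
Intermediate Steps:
104*(W - 26) + 88 = 104*(38 - 26) + 88 = 104*12 + 88 = 1248 + 88 = 1336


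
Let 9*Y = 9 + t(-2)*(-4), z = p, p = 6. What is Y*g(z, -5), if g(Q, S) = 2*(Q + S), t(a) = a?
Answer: 34/9 ≈ 3.7778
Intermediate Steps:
z = 6
g(Q, S) = 2*Q + 2*S
Y = 17/9 (Y = (9 - 2*(-4))/9 = (9 + 8)/9 = (⅑)*17 = 17/9 ≈ 1.8889)
Y*g(z, -5) = 17*(2*6 + 2*(-5))/9 = 17*(12 - 10)/9 = (17/9)*2 = 34/9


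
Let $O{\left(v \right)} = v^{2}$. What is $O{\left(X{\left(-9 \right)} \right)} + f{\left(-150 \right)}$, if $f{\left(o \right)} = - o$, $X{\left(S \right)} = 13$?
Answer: $319$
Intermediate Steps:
$O{\left(X{\left(-9 \right)} \right)} + f{\left(-150 \right)} = 13^{2} - -150 = 169 + 150 = 319$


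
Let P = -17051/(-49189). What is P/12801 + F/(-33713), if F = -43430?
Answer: 1608651351449/1248706494021 ≈ 1.2883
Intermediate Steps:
P = 17051/49189 (P = -17051*(-1/49189) = 17051/49189 ≈ 0.34664)
P/12801 + F/(-33713) = (17051/49189)/12801 - 43430/(-33713) = (17051/49189)*(1/12801) - 43430*(-1/33713) = 1003/37039317 + 43430/33713 = 1608651351449/1248706494021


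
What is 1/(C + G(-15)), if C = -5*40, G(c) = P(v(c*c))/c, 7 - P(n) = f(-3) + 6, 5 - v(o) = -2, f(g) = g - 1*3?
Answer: -15/3007 ≈ -0.0049884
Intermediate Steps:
f(g) = -3 + g (f(g) = g - 3 = -3 + g)
v(o) = 7 (v(o) = 5 - 1*(-2) = 5 + 2 = 7)
P(n) = 7 (P(n) = 7 - ((-3 - 3) + 6) = 7 - (-6 + 6) = 7 - 1*0 = 7 + 0 = 7)
G(c) = 7/c
C = -200
1/(C + G(-15)) = 1/(-200 + 7/(-15)) = 1/(-200 + 7*(-1/15)) = 1/(-200 - 7/15) = 1/(-3007/15) = -15/3007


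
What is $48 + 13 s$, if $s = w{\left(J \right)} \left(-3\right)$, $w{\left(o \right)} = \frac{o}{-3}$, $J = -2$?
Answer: $22$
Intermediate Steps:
$w{\left(o \right)} = - \frac{o}{3}$ ($w{\left(o \right)} = o \left(- \frac{1}{3}\right) = - \frac{o}{3}$)
$s = -2$ ($s = \left(- \frac{1}{3}\right) \left(-2\right) \left(-3\right) = \frac{2}{3} \left(-3\right) = -2$)
$48 + 13 s = 48 + 13 \left(-2\right) = 48 - 26 = 22$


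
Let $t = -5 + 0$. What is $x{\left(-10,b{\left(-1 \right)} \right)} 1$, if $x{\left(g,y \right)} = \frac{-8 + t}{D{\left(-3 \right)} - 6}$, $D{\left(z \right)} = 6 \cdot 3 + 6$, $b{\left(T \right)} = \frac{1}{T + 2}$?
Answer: $- \frac{13}{18} \approx -0.72222$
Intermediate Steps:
$t = -5$
$b{\left(T \right)} = \frac{1}{2 + T}$
$D{\left(z \right)} = 24$ ($D{\left(z \right)} = 18 + 6 = 24$)
$x{\left(g,y \right)} = - \frac{13}{18}$ ($x{\left(g,y \right)} = \frac{-8 - 5}{24 - 6} = - \frac{13}{18}$)
$x{\left(-10,b{\left(-1 \right)} \right)} 1 = \left(- \frac{13}{18}\right) 1 = - \frac{13}{18}$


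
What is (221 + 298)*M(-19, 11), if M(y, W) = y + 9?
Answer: -5190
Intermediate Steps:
M(y, W) = 9 + y
(221 + 298)*M(-19, 11) = (221 + 298)*(9 - 19) = 519*(-10) = -5190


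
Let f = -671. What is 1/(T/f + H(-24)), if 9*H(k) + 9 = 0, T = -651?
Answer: -671/20 ≈ -33.550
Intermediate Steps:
H(k) = -1 (H(k) = -1 + (1/9)*0 = -1 + 0 = -1)
1/(T/f + H(-24)) = 1/(-651/(-671) - 1) = 1/(-651*(-1/671) - 1) = 1/(651/671 - 1) = 1/(-20/671) = -671/20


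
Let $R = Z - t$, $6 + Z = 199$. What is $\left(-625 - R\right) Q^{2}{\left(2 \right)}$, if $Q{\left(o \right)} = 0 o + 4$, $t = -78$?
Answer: $-14336$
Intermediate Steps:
$Z = 193$ ($Z = -6 + 199 = 193$)
$R = 271$ ($R = 193 - -78 = 193 + 78 = 271$)
$Q{\left(o \right)} = 4$ ($Q{\left(o \right)} = 0 + 4 = 4$)
$\left(-625 - R\right) Q^{2}{\left(2 \right)} = \left(-625 - 271\right) 4^{2} = \left(-625 - 271\right) 16 = \left(-896\right) 16 = -14336$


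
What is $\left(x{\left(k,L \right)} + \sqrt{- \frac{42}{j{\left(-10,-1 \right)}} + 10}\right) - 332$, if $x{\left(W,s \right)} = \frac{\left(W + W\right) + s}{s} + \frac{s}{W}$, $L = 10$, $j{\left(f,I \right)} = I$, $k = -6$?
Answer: $- \frac{5008}{15} + 2 \sqrt{13} \approx -326.66$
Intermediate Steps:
$x{\left(W,s \right)} = \frac{s}{W} + \frac{s + 2 W}{s}$ ($x{\left(W,s \right)} = \frac{2 W + s}{s} + \frac{s}{W} = \frac{s + 2 W}{s} + \frac{s}{W} = \frac{s}{W} + \frac{s + 2 W}{s}$)
$\left(x{\left(k,L \right)} + \sqrt{- \frac{42}{j{\left(-10,-1 \right)}} + 10}\right) - 332 = \left(\left(1 + \frac{10}{-6} + 2 \left(-6\right) \frac{1}{10}\right) + \sqrt{- \frac{42}{-1} + 10}\right) - 332 = \left(\left(1 + 10 \left(- \frac{1}{6}\right) + 2 \left(-6\right) \frac{1}{10}\right) + \sqrt{\left(-42\right) \left(-1\right) + 10}\right) - 332 = \left(\left(1 - \frac{5}{3} - \frac{6}{5}\right) + \sqrt{42 + 10}\right) - 332 = \left(- \frac{28}{15} + \sqrt{52}\right) - 332 = \left(- \frac{28}{15} + 2 \sqrt{13}\right) - 332 = - \frac{5008}{15} + 2 \sqrt{13}$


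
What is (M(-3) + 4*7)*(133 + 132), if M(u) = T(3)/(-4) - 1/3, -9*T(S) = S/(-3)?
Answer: 263675/36 ≈ 7324.3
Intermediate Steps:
T(S) = S/27 (T(S) = -S/(9*(-3)) = -S*(-1)/(9*3) = -(-1)*S/27 = S/27)
M(u) = -13/36 (M(u) = ((1/27)*3)/(-4) - 1/3 = (⅑)*(-¼) - 1*⅓ = -1/36 - ⅓ = -13/36)
(M(-3) + 4*7)*(133 + 132) = (-13/36 + 4*7)*(133 + 132) = (-13/36 + 28)*265 = (995/36)*265 = 263675/36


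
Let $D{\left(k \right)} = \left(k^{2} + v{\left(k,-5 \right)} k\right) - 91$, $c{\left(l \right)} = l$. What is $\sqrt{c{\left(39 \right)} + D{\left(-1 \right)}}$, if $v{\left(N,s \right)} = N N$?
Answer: $2 i \sqrt{13} \approx 7.2111 i$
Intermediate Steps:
$v{\left(N,s \right)} = N^{2}$
$D{\left(k \right)} = -91 + k^{2} + k^{3}$ ($D{\left(k \right)} = \left(k^{2} + k^{2} k\right) - 91 = \left(k^{2} + k^{3}\right) - 91 = -91 + k^{2} + k^{3}$)
$\sqrt{c{\left(39 \right)} + D{\left(-1 \right)}} = \sqrt{39 + \left(-91 + \left(-1\right)^{2} + \left(-1\right)^{3}\right)} = \sqrt{39 - 91} = \sqrt{-52} = 2 i \sqrt{13}$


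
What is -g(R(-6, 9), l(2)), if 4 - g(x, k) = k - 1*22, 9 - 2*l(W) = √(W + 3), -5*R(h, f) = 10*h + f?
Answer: -43/2 - √5/2 ≈ -22.618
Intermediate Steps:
R(h, f) = -2*h - f/5 (R(h, f) = -(10*h + f)/5 = -(f + 10*h)/5 = -2*h - f/5)
l(W) = 9/2 - √(3 + W)/2 (l(W) = 9/2 - √(W + 3)/2 = 9/2 - √(3 + W)/2)
g(x, k) = 26 - k (g(x, k) = 4 - (k - 1*22) = 4 - (k - 22) = 4 - (-22 + k) = 4 + (22 - k) = 26 - k)
-g(R(-6, 9), l(2)) = -(26 - (9/2 - √(3 + 2)/2)) = -(26 - (9/2 - √5/2)) = -(26 + (-9/2 + √5/2)) = -(43/2 + √5/2) = -43/2 - √5/2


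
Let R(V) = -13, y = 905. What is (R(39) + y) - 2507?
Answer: -1615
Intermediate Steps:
(R(39) + y) - 2507 = (-13 + 905) - 2507 = 892 - 2507 = -1615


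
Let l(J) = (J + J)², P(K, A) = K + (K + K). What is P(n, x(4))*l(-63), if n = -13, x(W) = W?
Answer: -619164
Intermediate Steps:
P(K, A) = 3*K (P(K, A) = K + 2*K = 3*K)
l(J) = 4*J² (l(J) = (2*J)² = 4*J²)
P(n, x(4))*l(-63) = (3*(-13))*(4*(-63)²) = -156*3969 = -39*15876 = -619164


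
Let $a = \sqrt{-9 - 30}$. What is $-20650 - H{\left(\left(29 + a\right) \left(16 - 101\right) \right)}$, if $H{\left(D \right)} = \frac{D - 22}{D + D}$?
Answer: $\frac{- 3510585 \sqrt{39} + 101806987 i}{170 \left(\sqrt{39} - 29 i\right)} \approx -20651.0 + 0.00091934 i$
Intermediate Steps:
$a = i \sqrt{39}$ ($a = \sqrt{-39} = i \sqrt{39} \approx 6.245 i$)
$H{\left(D \right)} = \frac{-22 + D}{2 D}$
$-20650 - H{\left(\left(29 + a\right) \left(16 - 101\right) \right)} = -20650 - \frac{-22 + \left(29 + i \sqrt{39}\right) \left(16 - 101\right)}{2 \left(29 + i \sqrt{39}\right) \left(16 - 101\right)} = -20650 - \frac{-22 + \left(29 + i \sqrt{39}\right) \left(-85\right)}{2 \left(29 + i \sqrt{39}\right) \left(-85\right)} = -20650 - \frac{-22 - \left(2465 + 85 i \sqrt{39}\right)}{2 \left(-2465 - 85 i \sqrt{39}\right)} = -20650 - \frac{-2487 - 85 i \sqrt{39}}{2 \left(-2465 - 85 i \sqrt{39}\right)}$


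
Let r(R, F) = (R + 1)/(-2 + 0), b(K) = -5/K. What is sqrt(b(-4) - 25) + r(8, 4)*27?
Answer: -243/2 + I*sqrt(95)/2 ≈ -121.5 + 4.8734*I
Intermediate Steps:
r(R, F) = -1/2 - R/2 (r(R, F) = (1 + R)/(-2) = (1 + R)*(-1/2) = -1/2 - R/2)
sqrt(b(-4) - 25) + r(8, 4)*27 = sqrt(-5/(-4) - 25) + (-1/2 - 1/2*8)*27 = sqrt(-5*(-1/4) - 25) + (-1/2 - 4)*27 = sqrt(5/4 - 25) - 9/2*27 = sqrt(-95/4) - 243/2 = I*sqrt(95)/2 - 243/2 = -243/2 + I*sqrt(95)/2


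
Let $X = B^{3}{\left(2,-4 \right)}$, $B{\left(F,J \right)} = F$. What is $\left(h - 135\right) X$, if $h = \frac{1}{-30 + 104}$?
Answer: $- \frac{39956}{37} \approx -1079.9$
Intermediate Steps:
$h = \frac{1}{74} \approx 0.013514$
$X = 8$ ($X = 2^{3} = 8$)
$\left(h - 135\right) X = \left(\frac{1}{74} - 135\right) 8 = \left(- \frac{9989}{74}\right) 8 = - \frac{39956}{37}$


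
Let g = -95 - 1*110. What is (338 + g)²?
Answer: 17689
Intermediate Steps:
g = -205 (g = -95 - 110 = -205)
(338 + g)² = (338 - 205)² = 133² = 17689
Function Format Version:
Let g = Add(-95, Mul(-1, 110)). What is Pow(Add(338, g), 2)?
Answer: 17689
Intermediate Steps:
g = -205 (g = Add(-95, -110) = -205)
Pow(Add(338, g), 2) = Pow(Add(338, -205), 2) = Pow(133, 2) = 17689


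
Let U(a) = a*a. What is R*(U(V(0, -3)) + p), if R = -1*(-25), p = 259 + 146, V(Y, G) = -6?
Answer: 11025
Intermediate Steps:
U(a) = a**2
p = 405
R = 25
R*(U(V(0, -3)) + p) = 25*((-6)**2 + 405) = 25*(36 + 405) = 25*441 = 11025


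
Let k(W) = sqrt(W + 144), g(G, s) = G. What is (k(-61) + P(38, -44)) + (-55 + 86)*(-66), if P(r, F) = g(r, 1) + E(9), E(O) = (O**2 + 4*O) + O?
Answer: -1882 + sqrt(83) ≈ -1872.9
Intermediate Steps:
E(O) = O**2 + 5*O
k(W) = sqrt(144 + W)
P(r, F) = 126 + r (P(r, F) = r + 9*(5 + 9) = r + 9*14 = r + 126 = 126 + r)
(k(-61) + P(38, -44)) + (-55 + 86)*(-66) = (sqrt(144 - 61) + (126 + 38)) + (-55 + 86)*(-66) = (sqrt(83) + 164) + 31*(-66) = (164 + sqrt(83)) - 2046 = -1882 + sqrt(83)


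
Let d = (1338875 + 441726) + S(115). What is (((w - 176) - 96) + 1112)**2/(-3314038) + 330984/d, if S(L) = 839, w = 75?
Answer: -24660784413/368984990920 ≈ -0.066834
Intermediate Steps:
d = 1781440 (d = (1338875 + 441726) + 839 = 1780601 + 839 = 1781440)
(((w - 176) - 96) + 1112)**2/(-3314038) + 330984/d = (((75 - 176) - 96) + 1112)**2/(-3314038) + 330984/1781440 = ((-101 - 96) + 1112)**2*(-1/3314038) + 330984*(1/1781440) = (-197 + 1112)**2*(-1/3314038) + 41373/222680 = 915**2*(-1/3314038) + 41373/222680 = 837225*(-1/3314038) + 41373/222680 = -837225/3314038 + 41373/222680 = -24660784413/368984990920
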